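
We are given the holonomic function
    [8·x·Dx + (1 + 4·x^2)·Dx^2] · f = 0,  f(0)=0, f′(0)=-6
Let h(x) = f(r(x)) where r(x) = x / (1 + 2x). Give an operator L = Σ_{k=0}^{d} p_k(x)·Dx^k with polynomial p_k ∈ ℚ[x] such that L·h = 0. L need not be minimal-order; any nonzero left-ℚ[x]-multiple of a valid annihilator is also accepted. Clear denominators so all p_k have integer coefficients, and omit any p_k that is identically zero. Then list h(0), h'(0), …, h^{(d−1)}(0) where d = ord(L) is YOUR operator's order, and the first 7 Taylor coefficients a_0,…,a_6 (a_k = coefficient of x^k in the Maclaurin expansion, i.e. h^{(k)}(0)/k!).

L = (4 + 16·x)·Dx + (1 + 4·x + 8·x^2)·Dx^2  (order 2).
h: a_k = 0, -6, 12, -16, 0, 384/5, -256, …
ICs: h(0) = 0, h′(0) = -6.

f: a_k = 0, -6, 0, 8, 0, -96/5, 0, …
L₀ from L_f via x↦r, Dx↦r'^{-1}Dx.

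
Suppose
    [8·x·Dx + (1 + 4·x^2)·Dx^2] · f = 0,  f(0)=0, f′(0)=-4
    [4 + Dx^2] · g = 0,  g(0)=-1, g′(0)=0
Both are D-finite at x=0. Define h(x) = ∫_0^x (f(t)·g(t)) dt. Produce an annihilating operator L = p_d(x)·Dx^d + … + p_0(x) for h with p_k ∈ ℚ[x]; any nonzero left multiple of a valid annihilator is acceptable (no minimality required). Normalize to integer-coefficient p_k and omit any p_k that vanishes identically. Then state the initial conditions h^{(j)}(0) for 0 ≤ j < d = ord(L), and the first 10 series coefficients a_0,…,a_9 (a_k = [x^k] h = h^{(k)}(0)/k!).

L = (80 + 832·x^2 + 1408·x^4 + 2048·x^6 + 2048·x^8)·Dx + (96·x + 640·x^3 + 1536·x^5 + 2048·x^7)·Dx^2 + (24 + 256·x^2 + 576·x^4 + 1024·x^6 + 1024·x^8)·Dx^3 + (24·x + 160·x^3 + 384·x^5 + 512·x^7)·Dx^4 + (1 + 12·x^2 + 56·x^4 + 128·x^6 + 128·x^8)·Dx^5  (order 5).
h: a_k = 0, 0, 2, 0, -10/3, 0, 196/45, 0, -2602/315, 0, …
ICs: h(0) = 0, h′(0) = 0, h′′(0) = 4, h′′′(0) = 0, h′′′′(0) = -80.

f: a_k = 0, -4, 0, 16/3, 0, -64/5, 0, 256/7, 0, -1024/9, …
g: a_k = -1, 0, 2, 0, -2/3, 0, 4/45, 0, -2/315, 0, …
f·g: L₀ = L_f ⊗_s L_g, ord ≤ 2·2.
Integrate: L := L₀·Dx.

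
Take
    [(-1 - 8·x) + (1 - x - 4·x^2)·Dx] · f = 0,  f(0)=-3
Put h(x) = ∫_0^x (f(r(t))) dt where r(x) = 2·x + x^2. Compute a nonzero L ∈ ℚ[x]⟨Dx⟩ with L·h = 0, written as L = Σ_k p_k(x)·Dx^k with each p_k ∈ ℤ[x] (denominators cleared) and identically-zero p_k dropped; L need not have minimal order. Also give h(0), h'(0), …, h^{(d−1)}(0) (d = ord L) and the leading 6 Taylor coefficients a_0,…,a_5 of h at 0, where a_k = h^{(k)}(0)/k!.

L = (2 + 34·x + 48·x^2 + 16·x^3)·Dx + (-1 + 2·x + 17·x^2 + 16·x^3 + 4·x^4)·Dx^2  (order 2).
h: a_k = 0, -3, -3, -21, -69, -1731/5, …
ICs: h(0) = 0, h′(0) = -3.

f: a_k = -3, -3, -15, -27, -87, -195, …
Change of var in L_f (x↦r) gives L₀.
h=∫₀ˣh₀: take L = L₀·Dx.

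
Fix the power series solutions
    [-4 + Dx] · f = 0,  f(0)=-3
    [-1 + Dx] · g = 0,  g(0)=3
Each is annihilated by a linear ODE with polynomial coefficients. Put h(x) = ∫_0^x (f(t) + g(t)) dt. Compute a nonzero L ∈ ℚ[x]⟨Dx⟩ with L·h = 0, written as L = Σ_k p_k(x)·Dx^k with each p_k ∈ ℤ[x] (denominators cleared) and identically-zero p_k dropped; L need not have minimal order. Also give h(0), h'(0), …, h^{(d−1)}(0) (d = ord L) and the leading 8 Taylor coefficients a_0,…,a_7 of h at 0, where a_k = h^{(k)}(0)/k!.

L = 4·Dx - 5·Dx^2 + Dx^3  (order 3).
h: a_k = 0, 0, -9/2, -15/2, -63/8, -51/8, -341/80, -39/16, …
ICs: h(0) = 0, h′(0) = 0, h′′(0) = -9.

f: a_k = -3, -12, -24, -32, -32, -128/5, -256/15, -1024/105, …
g: a_k = 3, 3, 3/2, 1/2, 1/8, 1/40, 1/240, 1/1680, …
Weyl lclm of L_f,L_g ⇒ L₀ (ord ≤ 2).
h=∫h₀ ⇒ L = L₀·Dx.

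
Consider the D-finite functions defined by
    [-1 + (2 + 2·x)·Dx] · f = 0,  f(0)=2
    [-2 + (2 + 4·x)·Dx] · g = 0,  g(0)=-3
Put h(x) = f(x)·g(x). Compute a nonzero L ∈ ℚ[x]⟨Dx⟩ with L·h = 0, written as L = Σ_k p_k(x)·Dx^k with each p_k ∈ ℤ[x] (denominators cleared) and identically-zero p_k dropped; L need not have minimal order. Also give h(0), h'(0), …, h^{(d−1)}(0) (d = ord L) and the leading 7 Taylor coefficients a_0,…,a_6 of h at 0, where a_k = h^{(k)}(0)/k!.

L = (-3 - 4·x) + (2 + 6·x + 4·x^2)·Dx  (order 1).
h: a_k = -6, -9, 3/4, -9/8, 111/64, -351/128, 2271/512, …
ICs: h(0) = -6.

f: a_k = 2, 1, -1/4, 1/8, -5/64, 7/128, -21/512, …
g: a_k = -3, -3, 3/2, -3/2, 15/8, -21/8, 63/16, …
f·g: L₀ = L_f ⊗_s L_g, ord ≤ 1·1.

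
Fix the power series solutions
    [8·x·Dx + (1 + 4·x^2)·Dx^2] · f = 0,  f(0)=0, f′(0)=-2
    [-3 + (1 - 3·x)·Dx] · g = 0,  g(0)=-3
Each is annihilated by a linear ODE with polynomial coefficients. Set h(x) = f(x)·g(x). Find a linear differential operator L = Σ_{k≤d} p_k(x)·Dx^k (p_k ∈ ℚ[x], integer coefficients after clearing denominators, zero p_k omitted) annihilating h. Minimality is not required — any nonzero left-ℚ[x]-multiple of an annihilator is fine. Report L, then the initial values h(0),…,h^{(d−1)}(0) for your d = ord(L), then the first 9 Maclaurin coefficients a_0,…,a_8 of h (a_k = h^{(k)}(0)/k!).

f: a_k = 0, -2, 0, 8/3, 0, -32/5, 0, 128/7, 0, …
g: a_k = -3, -9, -27, -81, -243, -729, -2187, -6561, -19683, …
L₀ := L_f ⊗_s L_g (sym. prod.), ord ≤ 2.
L = 24·x + (6 - 8·x + 48·x^2)·Dx + (-1 + 3·x - 4·x^2 + 12·x^3)·Dx^2  (order 2).
h: a_k = 0, 6, 18, 46, 138, 2166/5, 6498/5, 134538/35, 403614/35, …
ICs: h(0) = 0, h′(0) = 6.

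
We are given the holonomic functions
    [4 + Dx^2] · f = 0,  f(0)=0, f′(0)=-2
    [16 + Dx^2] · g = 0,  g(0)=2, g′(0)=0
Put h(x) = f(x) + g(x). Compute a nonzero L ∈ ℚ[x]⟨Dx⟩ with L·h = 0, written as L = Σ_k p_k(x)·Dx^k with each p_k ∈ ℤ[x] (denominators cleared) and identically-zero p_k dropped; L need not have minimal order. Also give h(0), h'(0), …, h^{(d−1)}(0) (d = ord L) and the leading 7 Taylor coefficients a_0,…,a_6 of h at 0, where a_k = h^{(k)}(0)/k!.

L = 64 + 20·Dx^2 + Dx^4  (order 4).
h: a_k = 2, -2, -16, 4/3, 64/3, -4/15, -512/45, …
ICs: h(0) = 2, h′(0) = -2, h′′(0) = -32, h′′′(0) = 8.

f: a_k = 0, -2, 0, 4/3, 0, -4/15, 0, …
g: a_k = 2, 0, -16, 0, 64/3, 0, -512/45, …
h₀=f+g: left-lcm gives L₀, ord ≤ 4.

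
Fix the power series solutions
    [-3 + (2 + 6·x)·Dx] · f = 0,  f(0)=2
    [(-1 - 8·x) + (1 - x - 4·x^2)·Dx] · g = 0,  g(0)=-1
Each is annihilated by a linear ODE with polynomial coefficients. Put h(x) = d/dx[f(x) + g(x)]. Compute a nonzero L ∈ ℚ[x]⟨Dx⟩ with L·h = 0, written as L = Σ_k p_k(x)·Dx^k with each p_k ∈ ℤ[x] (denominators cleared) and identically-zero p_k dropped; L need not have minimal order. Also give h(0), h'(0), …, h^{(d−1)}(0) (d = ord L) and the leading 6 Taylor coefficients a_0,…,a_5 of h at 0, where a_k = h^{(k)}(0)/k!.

f: a_k = 2, 3, -9/4, 27/8, -405/64, 1701/128, …
g: a_k = -1, -1, -5, -9, -29, -65, …
h₀=f+g: left-lcm gives L₀, ord ≤ 2.
h₀' ⇒ L via d/dx closure of L₀.
L = (-594 - 4230·x - 12960·x^2 - 14400·x^3 - 17280·x^4) + (-189 - 3054·x - 16389·x^2 - 38544·x^3 - 55440·x^4 - 51840·x^5)·Dx + (46 + 350·x + 794·x^2 - 198·x^3 - 5376·x^4 - 13920·x^5 - 11520·x^6)·Dx^2  (order 2).
h: a_k = 2, -29/2, -135/8, -2261/16, -33095/128, -323943/256, …
ICs: h(0) = 2, h′(0) = -29/2.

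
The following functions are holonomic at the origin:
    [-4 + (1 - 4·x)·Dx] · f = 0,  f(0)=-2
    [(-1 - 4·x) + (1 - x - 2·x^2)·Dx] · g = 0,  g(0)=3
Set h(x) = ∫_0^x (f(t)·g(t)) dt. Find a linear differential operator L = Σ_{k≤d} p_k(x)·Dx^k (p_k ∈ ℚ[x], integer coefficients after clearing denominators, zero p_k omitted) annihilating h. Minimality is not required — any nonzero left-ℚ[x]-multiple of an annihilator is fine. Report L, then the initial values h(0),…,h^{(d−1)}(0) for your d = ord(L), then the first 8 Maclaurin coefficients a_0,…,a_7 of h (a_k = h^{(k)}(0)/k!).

f: a_k = -2, -8, -32, -128, -512, -2048, -8192, -32768, …
g: a_k = 3, 3, 9, 15, 33, 63, 129, 255, …
f·g: L₀ = L_f ⊗_s L_g, ord ≤ 1·1.
∫: right-multiply L₀ by Dx.
L = (-5 + 4·x + 24·x^2)·Dx + (1 - 5·x + 2·x^2 + 8·x^3)·Dx^2  (order 2).
h: a_k = 0, -6, -15, -46, -291/2, -2394/5, -1617, -39066/7, …
ICs: h(0) = 0, h′(0) = -6.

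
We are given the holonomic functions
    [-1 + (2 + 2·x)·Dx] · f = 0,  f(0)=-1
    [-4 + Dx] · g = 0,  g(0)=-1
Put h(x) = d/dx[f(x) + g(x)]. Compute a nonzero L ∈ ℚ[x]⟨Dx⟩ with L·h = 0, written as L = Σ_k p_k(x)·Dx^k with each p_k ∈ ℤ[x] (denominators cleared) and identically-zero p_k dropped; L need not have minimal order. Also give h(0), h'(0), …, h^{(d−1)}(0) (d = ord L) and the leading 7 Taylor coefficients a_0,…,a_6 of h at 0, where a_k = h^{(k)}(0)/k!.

L = (-44 - 32·x) + (-61 - 128·x - 64·x^2)·Dx + (18 + 34·x + 16·x^2)·Dx^2  (order 2).
h: a_k = -9/2, -63/4, -515/16, -4081/96, -32873/768, -261199/7680, -2107547/92160, …
ICs: h(0) = -9/2, h′(0) = -63/4.

f: a_k = -1, -1/2, 1/8, -1/16, 5/128, -7/256, 21/1024, …
g: a_k = -1, -4, -8, -32/3, -32/3, -128/15, -256/45, …
L₀ := lclm(L_f,L_g); ord L₀ ≤ 1+1.
h=h₀': d/dx-closure on L₀ ⇒ L.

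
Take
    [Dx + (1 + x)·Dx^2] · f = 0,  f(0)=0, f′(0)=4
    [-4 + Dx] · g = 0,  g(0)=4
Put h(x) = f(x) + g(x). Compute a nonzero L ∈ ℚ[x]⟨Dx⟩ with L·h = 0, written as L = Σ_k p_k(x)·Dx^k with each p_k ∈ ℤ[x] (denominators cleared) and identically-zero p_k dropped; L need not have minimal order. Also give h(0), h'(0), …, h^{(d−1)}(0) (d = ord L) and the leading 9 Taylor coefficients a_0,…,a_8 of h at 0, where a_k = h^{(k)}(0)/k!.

L = (-24 - 16·x)·Dx + (-14 - 32·x - 16·x^2)·Dx^2 + (5 + 9·x + 4·x^2)·Dx^3  (order 3).
h: a_k = 4, 20, 30, 44, 125/3, 524/15, 994/45, 4276/315, 3781/630, …
ICs: h(0) = 4, h′(0) = 20, h′′(0) = 60.

f: a_k = 0, 4, -2, 4/3, -1, 4/5, -2/3, 4/7, -1/2, …
g: a_k = 4, 16, 32, 128/3, 128/3, 512/15, 1024/45, 4096/315, 2048/315, …
f+g: L₀ = lclm(L_f,L_g), ord ≤ 2+1.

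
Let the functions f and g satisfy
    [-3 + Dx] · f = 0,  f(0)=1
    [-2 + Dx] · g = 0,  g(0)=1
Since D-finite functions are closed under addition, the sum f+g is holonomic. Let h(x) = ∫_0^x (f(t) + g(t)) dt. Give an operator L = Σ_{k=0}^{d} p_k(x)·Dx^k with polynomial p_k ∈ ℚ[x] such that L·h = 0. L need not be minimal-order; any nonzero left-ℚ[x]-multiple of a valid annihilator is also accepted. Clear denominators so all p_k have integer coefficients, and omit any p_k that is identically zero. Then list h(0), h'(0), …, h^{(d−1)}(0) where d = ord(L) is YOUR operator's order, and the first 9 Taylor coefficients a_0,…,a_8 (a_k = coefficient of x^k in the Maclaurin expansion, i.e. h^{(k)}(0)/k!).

f: a_k = 1, 3, 9/2, 9/2, 27/8, 81/40, 81/80, 243/560, 729/4480, …
g: a_k = 1, 2, 2, 4/3, 2/3, 4/15, 4/45, 8/315, 2/315, …
L₀ := lclm(L_f,L_g); ord L₀ ≤ 1+1.
∫: right-multiply L₀ by Dx.
L = 6·Dx - 5·Dx^2 + Dx^3  (order 3).
h: a_k = 0, 2, 5/2, 13/6, 35/24, 97/120, 55/144, 793/5040, 463/8064, …
ICs: h(0) = 0, h′(0) = 2, h′′(0) = 5.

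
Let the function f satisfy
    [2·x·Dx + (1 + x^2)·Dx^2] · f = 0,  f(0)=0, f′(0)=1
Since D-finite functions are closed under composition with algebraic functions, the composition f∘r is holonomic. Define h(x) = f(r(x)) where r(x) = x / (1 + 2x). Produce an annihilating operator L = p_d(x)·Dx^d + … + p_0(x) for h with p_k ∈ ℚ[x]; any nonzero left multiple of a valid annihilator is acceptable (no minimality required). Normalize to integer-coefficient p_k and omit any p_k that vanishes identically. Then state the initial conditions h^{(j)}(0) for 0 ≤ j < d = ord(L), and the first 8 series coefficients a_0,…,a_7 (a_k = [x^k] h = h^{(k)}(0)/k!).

f: a_k = 0, 1, 0, -1/3, 0, 1/5, 0, -1/7, …
f∘r: x↦r, Dx↦Dx/r' in L_f ⇒ L₀.
L = (4 + 10·x)·Dx + (1 + 4·x + 5·x^2)·Dx^2  (order 2).
h: a_k = 0, 1, -2, 11/3, -6, 41/5, -22/3, -29/7, …
ICs: h(0) = 0, h′(0) = 1.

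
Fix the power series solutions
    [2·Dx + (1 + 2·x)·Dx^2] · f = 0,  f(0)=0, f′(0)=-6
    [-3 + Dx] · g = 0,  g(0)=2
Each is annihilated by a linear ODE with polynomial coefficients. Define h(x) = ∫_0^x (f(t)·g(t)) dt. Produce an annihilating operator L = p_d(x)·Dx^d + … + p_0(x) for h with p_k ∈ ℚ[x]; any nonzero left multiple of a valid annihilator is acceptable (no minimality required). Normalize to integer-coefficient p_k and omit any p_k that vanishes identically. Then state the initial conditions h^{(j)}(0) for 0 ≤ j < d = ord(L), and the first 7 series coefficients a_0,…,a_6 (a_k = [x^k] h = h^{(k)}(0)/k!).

f: a_k = 0, -6, 6, -8, 12, -96/5, 32, …
g: a_k = 2, 6, 9, 9, 27/4, 81/20, 81/40, …
L₀ := L_f ⊗_s L_g (sym. prod.), ord ≤ 2.
h=∫h₀ ⇒ L = L₀·Dx.
L = (3 + 18·x)·Dx + (-4 - 12·x)·Dx^2 + (1 + 2·x)·Dx^3  (order 3).
h: a_k = 0, 0, -6, -8, -17/2, -24/5, -83/20, …
ICs: h(0) = 0, h′(0) = 0, h′′(0) = -12.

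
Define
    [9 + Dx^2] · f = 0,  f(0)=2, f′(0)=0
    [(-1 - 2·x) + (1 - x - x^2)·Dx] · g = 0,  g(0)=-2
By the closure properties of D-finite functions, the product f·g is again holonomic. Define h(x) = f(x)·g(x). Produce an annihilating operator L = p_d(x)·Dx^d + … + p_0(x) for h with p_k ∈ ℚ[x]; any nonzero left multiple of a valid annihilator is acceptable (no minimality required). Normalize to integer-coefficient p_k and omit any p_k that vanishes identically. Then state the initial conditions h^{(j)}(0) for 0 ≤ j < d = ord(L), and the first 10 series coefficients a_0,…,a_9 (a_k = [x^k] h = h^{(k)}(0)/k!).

L = (-7 + 9·x + 9·x^2) + (2 + 4·x)·Dx + (-1 + x + x^2)·Dx^2  (order 2).
h: a_k = -4, -4, 10, 6, 5/2, 17/2, 301/20, 471/20, 42503/1120, 68879/1120, …
ICs: h(0) = -4, h′(0) = -4.

f: a_k = 2, 0, -9, 0, 27/4, 0, -81/40, 0, 729/2240, 0, …
g: a_k = -2, -2, -4, -6, -10, -16, -26, -42, -68, -110, …
f·g: L₀ = L_f ⊗_s L_g, ord ≤ 2·1.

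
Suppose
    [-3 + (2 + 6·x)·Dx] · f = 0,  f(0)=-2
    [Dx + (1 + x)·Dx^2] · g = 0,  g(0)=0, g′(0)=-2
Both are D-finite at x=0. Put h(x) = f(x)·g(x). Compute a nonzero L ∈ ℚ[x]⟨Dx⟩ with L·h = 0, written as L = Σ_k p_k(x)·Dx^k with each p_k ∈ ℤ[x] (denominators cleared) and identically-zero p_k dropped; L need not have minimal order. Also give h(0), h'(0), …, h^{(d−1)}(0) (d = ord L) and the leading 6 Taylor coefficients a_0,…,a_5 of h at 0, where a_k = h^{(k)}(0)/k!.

f: a_k = -2, -3, 9/4, -27/8, 405/64, -1701/128, …
g: a_k = 0, -2, 1, -2/3, 1/2, -2/5, …
Product ⇒ symmetric product L₀, ord ≤ 2.
L = (21 + 9·x) + (-8 - 24·x)·Dx + (4 + 28·x + 60·x^2 + 36·x^3)·Dx^2  (order 2).
h: a_k = 0, 4, 4, -37/6, 10, -2917/160, …
ICs: h(0) = 0, h′(0) = 4.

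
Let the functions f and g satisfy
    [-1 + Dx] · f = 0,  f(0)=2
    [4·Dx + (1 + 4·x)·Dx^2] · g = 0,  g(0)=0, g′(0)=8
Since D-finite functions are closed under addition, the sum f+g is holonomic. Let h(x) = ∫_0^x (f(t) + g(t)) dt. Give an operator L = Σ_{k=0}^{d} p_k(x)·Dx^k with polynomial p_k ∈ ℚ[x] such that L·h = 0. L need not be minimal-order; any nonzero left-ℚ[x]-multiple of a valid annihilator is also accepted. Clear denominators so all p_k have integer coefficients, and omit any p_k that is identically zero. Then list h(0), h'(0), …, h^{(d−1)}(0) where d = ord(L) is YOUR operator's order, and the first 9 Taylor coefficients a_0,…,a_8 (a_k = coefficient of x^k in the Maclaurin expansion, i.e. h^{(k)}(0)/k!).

f: a_k = 2, 2, 1, 1/3, 1/12, 1/60, 1/360, 1/2520, 1/20160, …
g: a_k = 0, 8, -16, 128/3, -128, 2048/5, -4096/3, 32768/7, -16384, …
f+g: L₀ = lclm(L_f,L_g), ord ≤ 1+2.
h=∫₀ˣh₀: take L = L₀·Dx.
L = (-36 - 16·x)·Dx^2 + (31 - 8·x - 16·x^2)·Dx^3 + (5 + 24·x + 16·x^2)·Dx^4  (order 4).
h: a_k = 0, 2, 5, -5, 43/4, -307/12, 24577/360, -70217/360, 11796481/20160, …
ICs: h(0) = 0, h′(0) = 2, h′′(0) = 10, h′′′(0) = -30.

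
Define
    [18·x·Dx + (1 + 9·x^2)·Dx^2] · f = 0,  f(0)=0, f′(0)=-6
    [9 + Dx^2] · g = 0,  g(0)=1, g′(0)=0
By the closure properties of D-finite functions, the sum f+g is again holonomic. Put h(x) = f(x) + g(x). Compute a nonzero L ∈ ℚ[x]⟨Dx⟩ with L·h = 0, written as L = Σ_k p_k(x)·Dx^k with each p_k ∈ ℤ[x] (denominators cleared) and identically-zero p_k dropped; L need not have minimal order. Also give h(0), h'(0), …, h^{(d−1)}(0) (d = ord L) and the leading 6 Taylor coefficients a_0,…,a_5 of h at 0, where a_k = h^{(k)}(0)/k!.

f: a_k = 0, -6, 0, 18, 0, -486/5, …
g: a_k = 1, 0, -9/2, 0, 27/8, 0, …
Sum ⇒ L₀ = lclm(L_f,L_g) in ℚ(x)⟨Dx⟩.
L = (-1782·x + 20412·x^3 + 13122·x^5)·Dx + (-9 + 567·x^2 + 6561·x^4 + 6561·x^6)·Dx^2 + (-198·x + 2268·x^3 + 1458·x^5)·Dx^3 + (-1 + 63·x^2 + 729·x^4 + 729·x^6)·Dx^4  (order 4).
h: a_k = 1, -6, -9/2, 18, 27/8, -486/5, …
ICs: h(0) = 1, h′(0) = -6, h′′(0) = -9, h′′′(0) = 108.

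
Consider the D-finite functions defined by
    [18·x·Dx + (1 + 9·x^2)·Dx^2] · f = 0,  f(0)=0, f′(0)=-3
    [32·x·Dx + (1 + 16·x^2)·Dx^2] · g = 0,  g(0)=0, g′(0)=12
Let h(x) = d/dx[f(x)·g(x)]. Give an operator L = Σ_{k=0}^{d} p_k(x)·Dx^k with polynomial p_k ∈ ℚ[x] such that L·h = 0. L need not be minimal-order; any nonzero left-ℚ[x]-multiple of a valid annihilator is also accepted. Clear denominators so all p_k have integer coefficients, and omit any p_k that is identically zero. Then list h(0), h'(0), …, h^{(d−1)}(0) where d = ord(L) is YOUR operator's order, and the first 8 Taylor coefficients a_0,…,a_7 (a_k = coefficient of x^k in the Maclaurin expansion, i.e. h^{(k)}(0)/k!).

L = (-3456·x - 144000·x^3 - 1327104·x^5 + 4147200·x^7 + 71663616·x^9) + (-100 - 11532·x^2 - 259200·x^4 - 1161216·x^6 + 14515200·x^8 + 107495424·x^10)·Dx + (-200·x - 7880·x^3 - 86400·x^5 + 194112·x^7 + 8294400·x^9 + 35831808·x^11)·Dx^2 + (-1 - 50·x^2 - 769·x^4 + 110736·x^8 + 1036800·x^10 + 2985984·x^12)·Dx^3  (order 3).
h: a_k = 0, -72, 0, 1200, 0, -90072/5, 0, 1873440/7, …
ICs: h(0) = 0, h′(0) = -72, h′′(0) = 0.

f: a_k = 0, -3, 0, 9, 0, -243/5, 0, 2187/7, …
g: a_k = 0, 12, 0, -64, 0, 3072/5, 0, -49152/7, …
f·g: L₀ = L_f ⊗_s L_g, ord ≤ 2·2.
h₀' ⇒ L via d/dx closure of L₀.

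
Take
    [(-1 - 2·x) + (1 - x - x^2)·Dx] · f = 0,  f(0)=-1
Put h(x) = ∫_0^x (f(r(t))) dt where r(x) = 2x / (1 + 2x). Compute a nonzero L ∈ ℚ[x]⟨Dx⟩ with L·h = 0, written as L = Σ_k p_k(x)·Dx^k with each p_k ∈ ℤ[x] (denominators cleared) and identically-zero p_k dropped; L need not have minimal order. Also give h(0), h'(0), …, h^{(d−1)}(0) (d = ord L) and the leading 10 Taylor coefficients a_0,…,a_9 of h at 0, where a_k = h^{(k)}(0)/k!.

f: a_k = -1, -1, -2, -3, -5, -8, -13, -21, -34, -55, …
f∘r: x↦r, Dx↦Dx/r' in L_f ⇒ L₀.
∫: right-multiply L₀ by Dx.
L = (2 + 12·x)·Dx + (-1 - 4·x + 8·x^3)·Dx^2  (order 2).
h: a_k = 0, -1, -1, -4/3, 0, -16/5, 16/3, -128/7, 48, -1280/9, …
ICs: h(0) = 0, h′(0) = -1.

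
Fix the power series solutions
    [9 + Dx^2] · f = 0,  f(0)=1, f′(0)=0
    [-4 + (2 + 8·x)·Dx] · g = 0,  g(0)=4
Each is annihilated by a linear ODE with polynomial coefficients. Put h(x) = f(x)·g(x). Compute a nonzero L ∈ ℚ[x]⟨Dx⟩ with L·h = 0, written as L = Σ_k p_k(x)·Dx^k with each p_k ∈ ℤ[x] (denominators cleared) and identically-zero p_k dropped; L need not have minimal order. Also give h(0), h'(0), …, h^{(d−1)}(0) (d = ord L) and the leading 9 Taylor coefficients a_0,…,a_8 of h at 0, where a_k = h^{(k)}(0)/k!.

L = (21 + 72·x + 144·x^2) + (-4 - 16·x)·Dx + (1 + 8·x + 16·x^2)·Dx^2  (order 2).
h: a_k = 4, 8, -26, -20, 19/2, 67, -3741/20, 5979/10, -2291799/1120, …
ICs: h(0) = 4, h′(0) = 8.

f: a_k = 1, 0, -9/2, 0, 27/8, 0, -81/80, 0, 729/4480, …
g: a_k = 4, 8, -8, 16, -40, 112, -336, 1056, -3432, …
Sym-product of L_f,L_g gives L₀ (≤ ord 2).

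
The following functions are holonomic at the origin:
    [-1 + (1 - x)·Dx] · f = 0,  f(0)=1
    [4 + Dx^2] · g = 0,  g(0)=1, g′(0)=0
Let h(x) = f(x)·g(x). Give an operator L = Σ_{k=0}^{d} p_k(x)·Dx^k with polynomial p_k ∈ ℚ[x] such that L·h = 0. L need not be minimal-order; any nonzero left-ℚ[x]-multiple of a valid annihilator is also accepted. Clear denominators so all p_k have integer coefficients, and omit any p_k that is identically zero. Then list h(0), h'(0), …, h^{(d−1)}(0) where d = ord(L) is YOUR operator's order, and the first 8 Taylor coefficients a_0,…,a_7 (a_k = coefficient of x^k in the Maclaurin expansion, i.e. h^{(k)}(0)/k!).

f: a_k = 1, 1, 1, 1, 1, 1, 1, 1, …
g: a_k = 1, 0, -2, 0, 2/3, 0, -4/45, 0, …
Product ⇒ symmetric product L₀, ord ≤ 2.
L = (-4 + 4·x) + 2·Dx + (-1 + x)·Dx^2  (order 2).
h: a_k = 1, 1, -1, -1, -1/3, -1/3, -19/45, -19/45, …
ICs: h(0) = 1, h′(0) = 1.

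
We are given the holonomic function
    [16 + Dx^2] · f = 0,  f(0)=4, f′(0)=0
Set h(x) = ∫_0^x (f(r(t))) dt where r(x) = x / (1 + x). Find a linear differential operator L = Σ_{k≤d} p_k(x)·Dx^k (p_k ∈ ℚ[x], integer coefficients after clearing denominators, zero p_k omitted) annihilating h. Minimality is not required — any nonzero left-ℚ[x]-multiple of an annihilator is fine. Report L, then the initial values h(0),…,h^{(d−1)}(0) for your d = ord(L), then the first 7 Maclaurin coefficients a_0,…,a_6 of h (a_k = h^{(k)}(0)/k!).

f: a_k = 4, 0, -32, 0, 128/3, 0, -1024/45, …
h₀=f(r): pull back L_f along r ⇒ L₀.
∫: right-multiply L₀ by Dx.
L = 16·Dx + (2 + 6·x + 6·x^2 + 2·x^3)·Dx^2 + (1 + 4·x + 6·x^2 + 4·x^3 + x^4)·Dx^3  (order 3).
h: a_k = 0, 4, 0, -32/3, 16, -32/3, -64/9, …
ICs: h(0) = 0, h′(0) = 4, h′′(0) = 0.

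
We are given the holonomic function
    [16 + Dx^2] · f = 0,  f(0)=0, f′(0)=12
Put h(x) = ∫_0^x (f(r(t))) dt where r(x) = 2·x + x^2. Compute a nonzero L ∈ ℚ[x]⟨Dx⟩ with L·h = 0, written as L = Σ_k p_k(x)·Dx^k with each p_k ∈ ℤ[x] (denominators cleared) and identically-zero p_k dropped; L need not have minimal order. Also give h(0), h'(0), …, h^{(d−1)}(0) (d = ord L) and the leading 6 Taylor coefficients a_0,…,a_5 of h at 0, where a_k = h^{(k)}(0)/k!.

L = (64 + 192·x + 192·x^2 + 64·x^3)·Dx - Dx^2 + (1 + x)·Dx^3  (order 3).
h: a_k = 0, 0, 12, 4, -64, -384/5, …
ICs: h(0) = 0, h′(0) = 0, h′′(0) = 24.

f: a_k = 0, 12, 0, -32, 0, 128/5, …
f∘r: x↦r, Dx↦Dx/r' in L_f ⇒ L₀.
h=∫h₀ ⇒ L = L₀·Dx.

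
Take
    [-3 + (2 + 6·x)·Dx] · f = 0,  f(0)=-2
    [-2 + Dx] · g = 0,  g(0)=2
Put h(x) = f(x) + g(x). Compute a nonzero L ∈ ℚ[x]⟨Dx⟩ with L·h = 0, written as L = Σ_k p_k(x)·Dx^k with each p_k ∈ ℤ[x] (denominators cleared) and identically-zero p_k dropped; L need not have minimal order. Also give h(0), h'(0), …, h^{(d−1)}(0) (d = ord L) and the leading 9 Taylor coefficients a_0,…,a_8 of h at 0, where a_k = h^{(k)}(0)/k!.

f: a_k = -2, -3, 9/4, -27/8, 405/64, -1701/128, 15309/512, -72171/1024, 2814669/16384, …
g: a_k = 2, 4, 4, 8/3, 4/3, 8/15, 8/45, 16/315, 4/315, …
Weyl lclm of L_f,L_g ⇒ L₀ (ord ≤ 2).
L = (42 + 72·x) + (-25 - 96·x - 144·x^2)·Dx + (2 + 30·x + 72·x^2)·Dx^2  (order 2).
h: a_k = 0, 1, 25/4, -17/24, 1471/192, -24491/1920, 693001/23040, -22717481/322560, 886686271/5160960, …
ICs: h(0) = 0, h′(0) = 1.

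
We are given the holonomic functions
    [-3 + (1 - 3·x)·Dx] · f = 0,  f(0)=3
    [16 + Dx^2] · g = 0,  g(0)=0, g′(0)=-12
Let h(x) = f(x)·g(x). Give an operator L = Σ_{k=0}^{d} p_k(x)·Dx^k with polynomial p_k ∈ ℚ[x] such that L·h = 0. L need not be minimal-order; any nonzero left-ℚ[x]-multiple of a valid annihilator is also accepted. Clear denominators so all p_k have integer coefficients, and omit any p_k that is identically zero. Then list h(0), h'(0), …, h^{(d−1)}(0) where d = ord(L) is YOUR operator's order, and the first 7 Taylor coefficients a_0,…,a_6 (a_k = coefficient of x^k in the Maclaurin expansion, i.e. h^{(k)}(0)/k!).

f: a_k = 3, 9, 27, 81, 243, 729, 2187, …
g: a_k = 0, -12, 0, 32, 0, -128/5, 0, …
Sym-product of L_f,L_g gives L₀ (≤ ord 2).
L = (-16 + 48·x) + 6·Dx + (-1 + 3·x)·Dx^2  (order 2).
h: a_k = 0, -36, -108, -228, -684, -10644/5, -31932/5, …
ICs: h(0) = 0, h′(0) = -36.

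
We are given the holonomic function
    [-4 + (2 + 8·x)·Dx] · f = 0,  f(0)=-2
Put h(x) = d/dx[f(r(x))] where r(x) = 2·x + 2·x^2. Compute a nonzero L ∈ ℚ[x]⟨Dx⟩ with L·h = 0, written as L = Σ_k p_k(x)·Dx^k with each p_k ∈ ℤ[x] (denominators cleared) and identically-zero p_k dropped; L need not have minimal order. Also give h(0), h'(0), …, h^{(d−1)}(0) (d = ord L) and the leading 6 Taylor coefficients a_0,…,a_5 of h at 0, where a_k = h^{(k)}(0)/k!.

f: a_k = -2, -4, 4, -8, 20, -56, …
Change of var in L_f (x↦r) gives L₀.
Derive L from L₀ (diff closure).
L = -2 + (-1 - 10·x - 24·x^2 - 16·x^3)·Dx  (order 1).
h: a_k = -8, 16, -96, 576, -3520, 21888, …
ICs: h(0) = -8.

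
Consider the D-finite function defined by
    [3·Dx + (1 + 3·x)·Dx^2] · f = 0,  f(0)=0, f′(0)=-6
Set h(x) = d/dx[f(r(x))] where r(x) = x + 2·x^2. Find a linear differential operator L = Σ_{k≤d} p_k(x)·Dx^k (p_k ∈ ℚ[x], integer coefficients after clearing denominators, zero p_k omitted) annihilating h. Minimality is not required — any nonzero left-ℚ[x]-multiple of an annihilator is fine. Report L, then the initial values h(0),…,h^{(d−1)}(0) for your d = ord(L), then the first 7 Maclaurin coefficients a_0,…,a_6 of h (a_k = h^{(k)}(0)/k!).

f: a_k = 0, -6, 9, -18, 81/2, -486/5, 243, …
L₀ from L_f via x↦r, Dx↦r'^{-1}Dx.
Differentiate: ansatz ord ≤ ord L₀ ⇒ L.
L = (-1 + 12·x + 24·x^2) + (1 + 7·x + 18·x^2 + 24·x^3)·Dx  (order 1).
h: a_k = -6, -6, 54, -126, 54, 594, -2106, …
ICs: h(0) = -6.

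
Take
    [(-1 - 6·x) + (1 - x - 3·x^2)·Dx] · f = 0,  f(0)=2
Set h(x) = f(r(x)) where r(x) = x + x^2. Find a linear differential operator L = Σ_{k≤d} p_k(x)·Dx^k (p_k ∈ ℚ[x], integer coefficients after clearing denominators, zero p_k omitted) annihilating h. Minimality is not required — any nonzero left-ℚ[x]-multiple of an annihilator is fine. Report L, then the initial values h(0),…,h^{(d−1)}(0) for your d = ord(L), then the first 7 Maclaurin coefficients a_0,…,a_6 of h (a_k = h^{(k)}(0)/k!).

L = (1 + 8·x + 18·x^2 + 12·x^3) + (-1 + x + 4·x^2 + 6·x^3 + 3·x^4)·Dx  (order 1).
h: a_k = 2, 2, 10, 30, 88, 274, 836, …
ICs: h(0) = 2.

f: a_k = 2, 2, 8, 14, 38, 80, 194, …
L₀ from L_f via x↦r, Dx↦r'^{-1}Dx.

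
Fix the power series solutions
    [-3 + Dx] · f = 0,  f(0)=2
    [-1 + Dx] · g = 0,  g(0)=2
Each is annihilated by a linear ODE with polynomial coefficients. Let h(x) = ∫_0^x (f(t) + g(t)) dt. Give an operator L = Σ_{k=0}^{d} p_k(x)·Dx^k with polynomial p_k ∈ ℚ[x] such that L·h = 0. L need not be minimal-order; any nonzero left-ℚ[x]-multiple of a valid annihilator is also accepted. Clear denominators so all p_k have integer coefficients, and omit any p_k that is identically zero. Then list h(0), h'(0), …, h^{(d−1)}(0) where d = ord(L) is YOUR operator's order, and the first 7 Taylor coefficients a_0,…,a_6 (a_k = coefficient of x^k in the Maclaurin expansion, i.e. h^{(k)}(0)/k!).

f: a_k = 2, 6, 9, 9, 27/4, 81/20, 81/40, …
g: a_k = 2, 2, 1, 1/3, 1/12, 1/60, 1/360, …
f+g: L₀ = lclm(L_f,L_g), ord ≤ 1+1.
Integrate: L := L₀·Dx.
L = 3·Dx - 4·Dx^2 + Dx^3  (order 3).
h: a_k = 0, 4, 4, 10/3, 7/3, 41/30, 61/90, …
ICs: h(0) = 0, h′(0) = 4, h′′(0) = 8.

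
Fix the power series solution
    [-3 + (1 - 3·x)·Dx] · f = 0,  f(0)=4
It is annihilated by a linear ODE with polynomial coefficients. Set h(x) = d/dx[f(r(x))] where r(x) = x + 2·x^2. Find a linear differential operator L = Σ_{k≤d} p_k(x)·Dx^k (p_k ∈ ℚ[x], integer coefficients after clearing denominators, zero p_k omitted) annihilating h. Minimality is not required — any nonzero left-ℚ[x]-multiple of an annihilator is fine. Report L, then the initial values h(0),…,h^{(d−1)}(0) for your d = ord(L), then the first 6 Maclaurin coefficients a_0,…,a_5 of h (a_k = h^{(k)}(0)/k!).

f: a_k = 4, 12, 36, 108, 324, 972, …
L₀ from L_f via x↦r, Dx↦r'^{-1}Dx.
Differentiate: ansatz ord ≤ ord L₀ ⇒ L.
L = (10 + 36·x + 72·x^2) + (-1 - x + 18·x^2 + 24·x^3)·Dx  (order 1).
h: a_k = 12, 120, 756, 4464, 24300, 127656, …
ICs: h(0) = 12.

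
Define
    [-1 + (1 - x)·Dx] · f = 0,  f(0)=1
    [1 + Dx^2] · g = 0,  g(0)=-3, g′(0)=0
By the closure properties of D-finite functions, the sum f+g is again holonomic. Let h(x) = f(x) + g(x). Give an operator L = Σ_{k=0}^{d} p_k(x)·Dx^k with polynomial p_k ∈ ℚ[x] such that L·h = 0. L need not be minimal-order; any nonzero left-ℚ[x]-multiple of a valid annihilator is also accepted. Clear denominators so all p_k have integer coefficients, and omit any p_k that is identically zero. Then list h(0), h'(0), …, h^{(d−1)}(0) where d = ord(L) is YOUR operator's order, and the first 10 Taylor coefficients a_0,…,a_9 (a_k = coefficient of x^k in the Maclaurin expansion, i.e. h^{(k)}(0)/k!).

f: a_k = 1, 1, 1, 1, 1, 1, 1, 1, 1, 1, …
g: a_k = -3, 0, 3/2, 0, -1/8, 0, 1/240, 0, -1/13440, 0, …
h₀=f+g: left-lcm gives L₀, ord ≤ 3.
L = (7 - 2·x + x^2) + (-3 + 5·x - 3·x^2 + x^3)·Dx + (7 - 2·x + x^2)·Dx^2 + (-3 + 5·x - 3·x^2 + x^3)·Dx^3  (order 3).
h: a_k = -2, 1, 5/2, 1, 7/8, 1, 241/240, 1, 13439/13440, 1, …
ICs: h(0) = -2, h′(0) = 1, h′′(0) = 5.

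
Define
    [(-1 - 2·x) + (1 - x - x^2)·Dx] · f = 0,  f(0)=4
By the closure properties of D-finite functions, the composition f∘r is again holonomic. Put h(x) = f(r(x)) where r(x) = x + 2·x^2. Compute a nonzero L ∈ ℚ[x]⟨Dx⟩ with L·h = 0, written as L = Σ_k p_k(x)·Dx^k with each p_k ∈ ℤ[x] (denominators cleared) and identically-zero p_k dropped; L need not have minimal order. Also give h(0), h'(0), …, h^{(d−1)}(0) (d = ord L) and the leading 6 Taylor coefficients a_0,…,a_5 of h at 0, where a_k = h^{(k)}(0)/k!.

L = (1 + 6·x + 12·x^2 + 16·x^3) + (-1 + x + 3·x^2 + 4·x^3 + 4·x^4)·Dx  (order 1).
h: a_k = 4, 4, 16, 44, 124, 336, …
ICs: h(0) = 4.

f: a_k = 4, 4, 8, 12, 20, 32, …
L₀ from L_f via x↦r, Dx↦r'^{-1}Dx.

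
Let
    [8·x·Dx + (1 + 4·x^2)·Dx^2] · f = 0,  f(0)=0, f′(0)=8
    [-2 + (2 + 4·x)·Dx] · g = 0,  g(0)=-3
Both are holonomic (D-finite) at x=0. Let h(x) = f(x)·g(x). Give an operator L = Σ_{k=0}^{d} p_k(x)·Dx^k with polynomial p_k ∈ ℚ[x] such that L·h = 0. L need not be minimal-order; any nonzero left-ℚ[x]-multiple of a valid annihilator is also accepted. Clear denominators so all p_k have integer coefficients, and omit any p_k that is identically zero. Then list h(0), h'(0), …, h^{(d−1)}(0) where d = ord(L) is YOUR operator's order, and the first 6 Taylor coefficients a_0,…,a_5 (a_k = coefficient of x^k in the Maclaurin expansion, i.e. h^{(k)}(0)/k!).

f: a_k = 0, 8, 0, -32/3, 0, 128/5, …
g: a_k = -3, -3, 3/2, -3/2, 15/8, -21/8, …
h₀=f·g: eliminate ⇒ L₀, order ≤ 2·1.
L = (3 - 8·x - 4·x^2) + (-2 + 4·x + 24·x^2 + 16·x^3)·Dx + (1 + 4·x + 8·x^2 + 16·x^3 + 16·x^4)·Dx^2  (order 2).
h: a_k = 0, -24, -24, 44, 20, -389/5, …
ICs: h(0) = 0, h′(0) = -24.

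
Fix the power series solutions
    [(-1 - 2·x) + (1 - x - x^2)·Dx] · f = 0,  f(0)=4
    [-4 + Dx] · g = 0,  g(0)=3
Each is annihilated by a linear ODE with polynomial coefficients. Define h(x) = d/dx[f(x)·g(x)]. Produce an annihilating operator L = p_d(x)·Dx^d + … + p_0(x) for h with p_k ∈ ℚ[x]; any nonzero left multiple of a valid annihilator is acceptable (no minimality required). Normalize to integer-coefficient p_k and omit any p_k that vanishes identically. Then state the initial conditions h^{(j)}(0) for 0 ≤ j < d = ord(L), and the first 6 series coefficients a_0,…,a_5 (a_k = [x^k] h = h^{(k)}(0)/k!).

L = (28 - 18·x - 34·x^2 + 16·x^3 + 16·x^4) + (-5 + 7·x + 7·x^2 - 6·x^3 - 4·x^4)·Dx  (order 1).
h: a_k = 60, 336, 1068, 2608, 5552, 10984, …
ICs: h(0) = 60.

f: a_k = 4, 4, 8, 12, 20, 32, …
g: a_k = 3, 12, 24, 32, 32, 128/5, …
Product ⇒ symmetric product L₀, ord ≤ 1.
h=h₀': d/dx-closure on L₀ ⇒ L.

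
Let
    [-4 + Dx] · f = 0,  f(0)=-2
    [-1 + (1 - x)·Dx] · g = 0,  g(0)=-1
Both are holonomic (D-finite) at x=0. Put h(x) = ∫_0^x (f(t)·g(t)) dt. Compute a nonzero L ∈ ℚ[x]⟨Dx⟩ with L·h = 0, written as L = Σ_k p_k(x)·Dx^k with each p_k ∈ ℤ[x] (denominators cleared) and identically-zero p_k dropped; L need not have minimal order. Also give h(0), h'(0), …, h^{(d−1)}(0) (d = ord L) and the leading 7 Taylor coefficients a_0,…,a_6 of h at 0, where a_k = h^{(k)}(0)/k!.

f: a_k = -2, -8, -16, -64/3, -64/3, -256/15, -512/45, …
g: a_k = -1, -1, -1, -1, -1, -1, -1, …
h₀=f·g: eliminate ⇒ L₀, order ≤ 1·1.
h=∫h₀ ⇒ L = L₀·Dx.
L = (5 - 4·x)·Dx + (-1 + x)·Dx^2  (order 2).
h: a_k = 0, 2, 5, 26/3, 71/6, 206/15, 643/45, …
ICs: h(0) = 0, h′(0) = 2.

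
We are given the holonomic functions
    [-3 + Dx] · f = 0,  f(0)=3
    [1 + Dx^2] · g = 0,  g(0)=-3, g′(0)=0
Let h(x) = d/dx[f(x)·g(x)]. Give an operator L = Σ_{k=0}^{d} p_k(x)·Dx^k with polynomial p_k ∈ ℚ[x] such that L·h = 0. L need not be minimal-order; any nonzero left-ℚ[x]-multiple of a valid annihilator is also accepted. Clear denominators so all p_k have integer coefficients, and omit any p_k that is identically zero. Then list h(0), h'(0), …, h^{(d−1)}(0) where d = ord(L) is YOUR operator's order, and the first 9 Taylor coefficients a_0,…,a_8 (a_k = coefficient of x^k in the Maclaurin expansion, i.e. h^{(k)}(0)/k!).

L = 10 - 6·Dx + Dx^2  (order 2).
h: a_k = -27, -72, -81, -42, 9/2, 132/5, 249/10, 527/35, 1917/280, …
ICs: h(0) = -27, h′(0) = -72.

f: a_k = 3, 9, 27/2, 27/2, 81/8, 243/40, 243/80, 729/560, 2187/4480, …
g: a_k = -3, 0, 3/2, 0, -1/8, 0, 1/240, 0, -1/13440, …
h₀=f·g: eliminate ⇒ L₀, order ≤ 1·2.
Derive L from L₀ (diff closure).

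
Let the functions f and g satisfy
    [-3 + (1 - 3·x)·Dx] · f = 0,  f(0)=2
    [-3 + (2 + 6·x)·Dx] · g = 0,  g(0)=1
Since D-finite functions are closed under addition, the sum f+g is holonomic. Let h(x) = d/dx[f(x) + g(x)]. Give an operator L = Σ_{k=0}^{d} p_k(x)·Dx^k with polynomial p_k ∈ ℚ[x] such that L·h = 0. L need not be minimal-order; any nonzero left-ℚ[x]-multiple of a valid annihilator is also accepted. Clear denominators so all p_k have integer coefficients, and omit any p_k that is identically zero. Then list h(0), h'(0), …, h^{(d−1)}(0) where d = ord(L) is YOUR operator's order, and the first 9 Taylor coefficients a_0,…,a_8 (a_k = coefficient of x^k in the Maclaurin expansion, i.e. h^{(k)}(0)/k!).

f: a_k = 2, 6, 18, 54, 162, 486, 1458, 4374, 13122, …
g: a_k = 1, 3/2, -9/8, 27/16, -405/128, 1701/256, -15309/1024, 72171/2048, -2814669/32768, …
L₀ := lclm(L_f,L_g); ord L₀ ≤ 1+1.
Derive L from L₀ (diff closure).
L = (-162 - 162·x) + (-63 - 486·x - 567·x^2)·Dx + (10 + 18·x - 90·x^2 - 162·x^3)·Dx^2  (order 2).
h: a_k = 15/2, 135/4, 2673/16, 20331/32, 630585/256, 4433049/512, 63210861/2048, 427167027/4096, 23345671689/65536, …
ICs: h(0) = 15/2, h′(0) = 135/4.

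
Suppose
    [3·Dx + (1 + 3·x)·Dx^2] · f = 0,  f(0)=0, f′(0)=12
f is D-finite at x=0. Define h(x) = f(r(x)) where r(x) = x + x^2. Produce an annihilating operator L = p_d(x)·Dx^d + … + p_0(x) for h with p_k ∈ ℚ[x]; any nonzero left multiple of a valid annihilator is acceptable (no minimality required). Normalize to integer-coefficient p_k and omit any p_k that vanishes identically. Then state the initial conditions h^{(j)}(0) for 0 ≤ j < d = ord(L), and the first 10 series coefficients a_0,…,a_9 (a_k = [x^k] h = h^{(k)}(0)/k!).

f: a_k = 0, 12, -18, 36, -81, 972/5, -486, 8748/7, -6561/2, 8748, …
Substitute x→r, Dx→(1/r')Dx; clear ⇒ L₀.
L = (1 + 6·x + 6·x^2)·Dx + (1 + 5·x + 9·x^2 + 6·x^3)·Dx^2  (order 2).
h: a_k = 0, 12, -6, 0, 9, -108/5, 36, -324/7, 81/2, 0, …
ICs: h(0) = 0, h′(0) = 12.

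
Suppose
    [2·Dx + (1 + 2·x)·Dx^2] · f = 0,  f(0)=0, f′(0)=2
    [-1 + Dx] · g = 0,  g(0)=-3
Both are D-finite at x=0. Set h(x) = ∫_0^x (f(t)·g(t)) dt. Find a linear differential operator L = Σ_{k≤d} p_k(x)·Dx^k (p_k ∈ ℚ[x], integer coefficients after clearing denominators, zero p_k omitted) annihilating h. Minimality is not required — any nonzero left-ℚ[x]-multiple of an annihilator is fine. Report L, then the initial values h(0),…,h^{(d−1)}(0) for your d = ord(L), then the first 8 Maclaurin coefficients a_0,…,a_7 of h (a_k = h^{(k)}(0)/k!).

f: a_k = 0, 2, -2, 8/3, -4, 32/5, -32/3, 128/7, …
g: a_k = -3, -3, -3/2, -1/2, -1/8, -1/40, -1/240, -1/1680, …
Sym-product of L_f,L_g gives L₀ (≤ ord 2).
h=∫₀ˣh₀: take L = L₀·Dx.
L = (-1 + 2·x)·Dx - 4·x·Dx^2 + (1 + 2·x)·Dx^3  (order 3).
h: a_k = 0, 0, -3, 0, -5/4, 6/5, -209/120, 53/21, …
ICs: h(0) = 0, h′(0) = 0, h′′(0) = -6.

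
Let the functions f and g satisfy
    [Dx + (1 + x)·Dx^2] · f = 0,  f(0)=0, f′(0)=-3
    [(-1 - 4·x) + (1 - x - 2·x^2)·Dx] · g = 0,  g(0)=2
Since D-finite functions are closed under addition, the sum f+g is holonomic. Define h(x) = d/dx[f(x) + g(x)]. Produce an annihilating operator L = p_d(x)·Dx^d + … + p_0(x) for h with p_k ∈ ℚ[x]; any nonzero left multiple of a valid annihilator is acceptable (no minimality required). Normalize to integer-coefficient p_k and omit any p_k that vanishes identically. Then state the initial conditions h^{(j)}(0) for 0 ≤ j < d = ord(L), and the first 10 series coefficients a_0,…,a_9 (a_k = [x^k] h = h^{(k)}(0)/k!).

L = (-42 - 144·x - 144·x^2 - 96·x^3) + (-28 - 172·x - 312·x^2 - 328·x^3 - 160·x^4)·Dx + (7 + 14·x - 5·x^2 - 56·x^3 - 76·x^4 - 32·x^5)·Dx^2  (order 2).
h: a_k = -1, 15, 27, 91, 207, 519, 1187, 2739, 6135, 13663, …
ICs: h(0) = -1, h′(0) = 15.

f: a_k = 0, -3, 3/2, -1, 3/4, -3/5, 1/2, -3/7, 3/8, -1/3, …
g: a_k = 2, 2, 6, 10, 22, 42, 86, 170, 342, 682, …
Weyl lclm of L_f,L_g ⇒ L₀ (ord ≤ 3).
Derive L from L₀ (diff closure).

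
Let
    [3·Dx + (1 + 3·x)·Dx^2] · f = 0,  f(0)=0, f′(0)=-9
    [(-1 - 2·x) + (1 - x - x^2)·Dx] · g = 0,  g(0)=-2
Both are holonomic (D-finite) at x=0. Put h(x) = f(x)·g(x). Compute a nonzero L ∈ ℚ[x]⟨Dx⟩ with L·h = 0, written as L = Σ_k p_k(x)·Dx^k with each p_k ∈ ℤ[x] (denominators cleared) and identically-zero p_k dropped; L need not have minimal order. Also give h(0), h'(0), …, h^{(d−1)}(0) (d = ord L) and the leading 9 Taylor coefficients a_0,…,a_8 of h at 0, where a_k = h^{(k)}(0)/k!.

f: a_k = 0, -9, 27/2, -27, 243/4, -729/5, 729/2, -6561/7, 19683/8, …
g: a_k = -2, -2, -4, -6, -10, -16, -26, -42, -68, …
Product ⇒ symmetric product L₀, ord ≤ 2.
L = (5 + 12·x) + (-1 + 13·x + 15·x^2)·Dx + (-1 - 2·x + 4·x^2 + 3·x^3)·Dx^2  (order 2).
h: a_k = 0, 18, -9, 63, -135/2, 2871/10, -2547/5, 115659/70, -528903/140, …
ICs: h(0) = 0, h′(0) = 18.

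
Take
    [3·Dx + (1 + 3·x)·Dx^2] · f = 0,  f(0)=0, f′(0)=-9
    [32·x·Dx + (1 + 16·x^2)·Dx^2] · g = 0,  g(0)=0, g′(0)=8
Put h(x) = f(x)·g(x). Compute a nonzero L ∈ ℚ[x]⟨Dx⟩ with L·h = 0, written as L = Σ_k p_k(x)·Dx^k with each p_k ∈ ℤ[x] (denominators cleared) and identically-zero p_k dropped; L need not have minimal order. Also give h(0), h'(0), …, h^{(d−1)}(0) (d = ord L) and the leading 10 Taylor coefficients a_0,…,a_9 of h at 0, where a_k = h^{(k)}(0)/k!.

L = (15744 + 89280·x + 811008·x^2 + 5299200·x^3 + 13271040·x^4 + 17252352·x^5 + 21233664·x^7)·Dx + (4258 + 91200·x + 775488·x^2 + 4635648·x^3 + 18247680·x^4 + 41140224·x^5 + 46448640·x^6 + 21233664·x^7 + 74317824·x^8)·Dx^2 + (492 + 12548·x + 131328·x^2 + 747968·x^3 + 3219456·x^4 + 10146816·x^5 + 21233664·x^6 + 24920064·x^7 + 21233664·x^8 + 42467328·x^9)·Dx^3 + (73 + 822·x + 6161·x^2 + 34944·x^3 + 151168·x^4 + 500736·x^5 + 1322496·x^6 + 2654208·x^7 + 3244032·x^8 + 3538944·x^9 + 5308416·x^10)·Dx^4  (order 4).
h: a_k = 0, 0, -72, 108, 168, -90, -18504/5, 29268/5, 148968/5, -1196343/35, …
ICs: h(0) = 0, h′(0) = 0, h′′(0) = -144, h′′′(0) = 648.

f: a_k = 0, -9, 27/2, -27, 243/4, -729/5, 729/2, -6561/7, 19683/8, -6561, …
g: a_k = 0, 8, 0, -128/3, 0, 2048/5, 0, -32768/7, 0, 524288/9, …
Product ⇒ symmetric product L₀, ord ≤ 4.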